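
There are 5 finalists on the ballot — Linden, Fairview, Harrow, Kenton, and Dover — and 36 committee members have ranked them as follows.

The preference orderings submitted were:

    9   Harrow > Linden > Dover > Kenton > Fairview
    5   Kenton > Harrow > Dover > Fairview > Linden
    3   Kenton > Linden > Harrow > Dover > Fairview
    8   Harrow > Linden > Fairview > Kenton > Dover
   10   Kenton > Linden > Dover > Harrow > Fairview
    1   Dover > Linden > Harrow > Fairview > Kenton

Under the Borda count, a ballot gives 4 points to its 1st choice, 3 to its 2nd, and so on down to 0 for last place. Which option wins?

Harrow

Borda scores:
  Linden: 9·3 + 5·0 + 3·3 + 8·3 + 10·3 + 3 = 93
  Fairview: 9·0 + 5·1 + 3·0 + 8·2 + 10·0 + 1 = 22
  Harrow: 9·4 + 5·3 + 3·2 + 8·4 + 10·1 + 2 = 101
  Kenton: 9·1 + 5·4 + 3·4 + 8·1 + 10·4 + 0 = 89
  Dover: 9·2 + 5·2 + 3·1 + 8·0 + 10·2 + 4 = 55
Harrow has the highest total.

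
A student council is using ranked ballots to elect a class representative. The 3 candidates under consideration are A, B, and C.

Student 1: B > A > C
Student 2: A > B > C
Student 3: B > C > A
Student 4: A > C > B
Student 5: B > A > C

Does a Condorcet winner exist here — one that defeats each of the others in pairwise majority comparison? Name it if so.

B

Head-to-head results (5 voters total):
A vs B: B wins 3–2.
A vs C: A wins 4–1.
B vs C: B wins 4–1.
B beats each rival — A (3–2), C (4–1) — so B is the Condorcet winner.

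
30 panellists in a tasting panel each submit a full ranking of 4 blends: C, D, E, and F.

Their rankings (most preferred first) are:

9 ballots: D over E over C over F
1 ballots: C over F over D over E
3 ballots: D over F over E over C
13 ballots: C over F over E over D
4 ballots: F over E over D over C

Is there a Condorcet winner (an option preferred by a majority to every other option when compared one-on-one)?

Head-to-head results (30 voters total):
C vs D: D wins 16–14.
C vs E: E wins 16–14.
C vs F: C wins 23–7.
D vs E: E wins 17–13.
D vs F: F wins 18–12.
E vs F: F wins 21–9.
No candidate beats all others: C beats F beats D beats C, a majority cycle.

No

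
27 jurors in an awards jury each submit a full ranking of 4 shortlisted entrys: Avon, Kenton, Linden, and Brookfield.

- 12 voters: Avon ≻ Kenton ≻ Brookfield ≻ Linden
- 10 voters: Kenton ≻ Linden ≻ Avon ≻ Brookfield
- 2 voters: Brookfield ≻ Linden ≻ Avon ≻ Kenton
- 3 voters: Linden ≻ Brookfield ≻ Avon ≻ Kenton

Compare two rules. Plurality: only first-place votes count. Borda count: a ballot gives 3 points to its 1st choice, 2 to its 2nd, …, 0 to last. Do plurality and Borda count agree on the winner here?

Plurality first-place counts: Avon 12, Kenton 10, Linden 3, Brookfield 2 → Avon.
Borda totals: Avon 51, Kenton 54, Linden 33, Brookfield 24 → Kenton.
The two rules disagree: plurality picks Avon, Borda picks Kenton.

No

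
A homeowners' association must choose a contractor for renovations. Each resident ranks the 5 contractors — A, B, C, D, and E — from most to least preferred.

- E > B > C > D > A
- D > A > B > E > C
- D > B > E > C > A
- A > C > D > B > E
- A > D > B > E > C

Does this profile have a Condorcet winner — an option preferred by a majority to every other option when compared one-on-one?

Head-to-head results (5 voters total):
A vs B: A wins 3–2.
A vs C: A wins 3–2.
A vs D: D wins 3–2.
A vs E: A wins 3–2.
B vs C: B wins 4–1.
B vs D: D wins 4–1.
B vs E: B wins 4–1.
C vs D: D wins 3–2.
C vs E: E wins 4–1.
D vs E: D wins 4–1.
D beats each rival — A (3–2), B (4–1), C (3–2), E (4–1) — so D is the Condorcet winner.

Yes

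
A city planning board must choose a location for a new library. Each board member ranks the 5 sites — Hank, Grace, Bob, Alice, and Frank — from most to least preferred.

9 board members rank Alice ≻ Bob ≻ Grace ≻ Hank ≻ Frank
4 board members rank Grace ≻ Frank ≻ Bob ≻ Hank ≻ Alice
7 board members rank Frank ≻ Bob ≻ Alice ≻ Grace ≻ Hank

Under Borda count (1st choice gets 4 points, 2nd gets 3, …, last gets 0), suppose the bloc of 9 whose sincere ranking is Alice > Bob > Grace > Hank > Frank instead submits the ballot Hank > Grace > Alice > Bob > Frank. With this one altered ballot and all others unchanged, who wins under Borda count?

Borda totals with the altered ballot: Hank 40, Grace 50, Bob 38, Alice 32, Frank 40.
The switch changes the winner from Bob to Grace.

Grace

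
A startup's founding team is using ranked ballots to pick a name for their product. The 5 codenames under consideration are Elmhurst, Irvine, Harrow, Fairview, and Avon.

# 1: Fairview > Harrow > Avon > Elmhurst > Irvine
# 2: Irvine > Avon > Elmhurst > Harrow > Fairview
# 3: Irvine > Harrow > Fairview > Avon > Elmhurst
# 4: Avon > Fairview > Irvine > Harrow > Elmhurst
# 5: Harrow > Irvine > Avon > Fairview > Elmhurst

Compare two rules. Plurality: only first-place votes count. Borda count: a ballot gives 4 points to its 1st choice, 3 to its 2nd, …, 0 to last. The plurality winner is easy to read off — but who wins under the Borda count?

Plurality first-place counts: Elmhurst 0, Irvine 2, Harrow 1, Fairview 1, Avon 1 → Irvine.
Borda totals: Elmhurst 3, Irvine 13, Harrow 12, Fairview 10, Avon 12 → Irvine.

Irvine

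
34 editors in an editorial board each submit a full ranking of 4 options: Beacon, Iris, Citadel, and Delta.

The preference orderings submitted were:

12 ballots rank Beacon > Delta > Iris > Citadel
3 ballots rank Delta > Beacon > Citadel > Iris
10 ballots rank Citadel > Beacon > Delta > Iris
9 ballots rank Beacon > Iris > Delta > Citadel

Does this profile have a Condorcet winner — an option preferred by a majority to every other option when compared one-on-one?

Yes

Head-to-head results (34 voters total):
Beacon vs Iris: Beacon wins 34–0.
Beacon vs Citadel: Beacon wins 24–10.
Beacon vs Delta: Beacon wins 31–3.
Iris vs Citadel: Iris wins 21–13.
Iris vs Delta: Delta wins 25–9.
Citadel vs Delta: Delta wins 24–10.
Beacon beats each rival — Iris (34–0), Citadel (24–10), Delta (31–3) — so Beacon is the Condorcet winner.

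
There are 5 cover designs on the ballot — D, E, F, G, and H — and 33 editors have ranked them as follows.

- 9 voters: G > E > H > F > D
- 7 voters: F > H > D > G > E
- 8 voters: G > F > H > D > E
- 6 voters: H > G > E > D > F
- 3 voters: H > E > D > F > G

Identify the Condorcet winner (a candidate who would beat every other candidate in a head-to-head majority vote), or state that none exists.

Head-to-head results (33 voters total):
D vs E: E wins 18–15.
D vs F: F wins 24–9.
D vs G: G wins 23–10.
D vs H: H wins 33–0.
E vs F: E wins 18–15.
E vs G: G wins 30–3.
E vs H: H wins 24–9.
F vs G: G wins 23–10.
F vs H: H wins 18–15.
G vs H: G wins 17–16.
G beats each rival — D (23–10), E (30–3), F (23–10), H (17–16) — so G is the Condorcet winner.

G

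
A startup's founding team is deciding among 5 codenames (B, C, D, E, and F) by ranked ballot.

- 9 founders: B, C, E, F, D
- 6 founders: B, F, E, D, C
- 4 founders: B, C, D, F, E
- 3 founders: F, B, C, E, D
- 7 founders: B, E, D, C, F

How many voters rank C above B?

0

Ballots ranking C above B: 0.
Ballots ranking B above C: 9+6+4+3+7 = 29.
So 0 of 29 voters prefer C to B.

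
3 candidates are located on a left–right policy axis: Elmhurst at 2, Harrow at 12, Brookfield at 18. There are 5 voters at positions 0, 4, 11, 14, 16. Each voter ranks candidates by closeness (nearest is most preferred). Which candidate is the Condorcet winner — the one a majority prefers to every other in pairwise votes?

Harrow

With single-peaked preferences on a line, the Condorcet winner is the candidate closest to the median voter.
The median voter (position 11) is closest to Harrow at 12.
Check: Harrow vs Elmhurst — voters closer to Harrow: 3 of 5.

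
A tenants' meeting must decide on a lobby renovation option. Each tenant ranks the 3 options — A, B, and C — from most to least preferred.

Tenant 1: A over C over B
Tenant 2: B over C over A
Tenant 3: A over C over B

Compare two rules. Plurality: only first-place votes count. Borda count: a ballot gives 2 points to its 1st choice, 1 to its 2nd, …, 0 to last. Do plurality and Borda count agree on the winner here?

Yes

Plurality first-place counts: A 2, B 1, C 0 → A.
Borda totals: A 4, B 2, C 3 → A.
The two rules agree on A.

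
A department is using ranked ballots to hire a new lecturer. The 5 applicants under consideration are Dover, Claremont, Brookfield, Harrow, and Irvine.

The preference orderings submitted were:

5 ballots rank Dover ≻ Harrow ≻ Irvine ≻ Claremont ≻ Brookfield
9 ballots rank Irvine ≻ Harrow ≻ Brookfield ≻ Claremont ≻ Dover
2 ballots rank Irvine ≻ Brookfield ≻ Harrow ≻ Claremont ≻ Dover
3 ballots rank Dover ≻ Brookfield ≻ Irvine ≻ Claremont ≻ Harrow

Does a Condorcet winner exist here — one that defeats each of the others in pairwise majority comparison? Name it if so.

Irvine

Head-to-head results (19 voters total):
Dover vs Claremont: Claremont wins 11–8.
Dover vs Brookfield: Brookfield wins 11–8.
Dover vs Harrow: Harrow wins 11–8.
Dover vs Irvine: Irvine wins 11–8.
Claremont vs Brookfield: Brookfield wins 14–5.
Claremont vs Harrow: Harrow wins 16–3.
Claremont vs Irvine: Irvine wins 19–0.
Brookfield vs Harrow: Harrow wins 14–5.
Brookfield vs Irvine: Irvine wins 16–3.
Harrow vs Irvine: Irvine wins 14–5.
Irvine beats each rival — Dover (11–8), Claremont (19–0), Brookfield (16–3), Harrow (14–5) — so Irvine is the Condorcet winner.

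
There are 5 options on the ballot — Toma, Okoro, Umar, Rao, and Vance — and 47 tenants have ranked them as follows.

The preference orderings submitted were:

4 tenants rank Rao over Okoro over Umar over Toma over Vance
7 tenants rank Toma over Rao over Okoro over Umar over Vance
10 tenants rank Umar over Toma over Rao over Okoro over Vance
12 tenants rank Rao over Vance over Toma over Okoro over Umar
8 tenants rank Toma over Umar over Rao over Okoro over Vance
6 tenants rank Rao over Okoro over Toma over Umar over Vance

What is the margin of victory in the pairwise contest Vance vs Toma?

23

Ballots ranking Vance above Toma: 12.
Ballots ranking Toma above Vance: 4+7+10+8+6 = 35.
Toma wins 35–12, a margin of 23.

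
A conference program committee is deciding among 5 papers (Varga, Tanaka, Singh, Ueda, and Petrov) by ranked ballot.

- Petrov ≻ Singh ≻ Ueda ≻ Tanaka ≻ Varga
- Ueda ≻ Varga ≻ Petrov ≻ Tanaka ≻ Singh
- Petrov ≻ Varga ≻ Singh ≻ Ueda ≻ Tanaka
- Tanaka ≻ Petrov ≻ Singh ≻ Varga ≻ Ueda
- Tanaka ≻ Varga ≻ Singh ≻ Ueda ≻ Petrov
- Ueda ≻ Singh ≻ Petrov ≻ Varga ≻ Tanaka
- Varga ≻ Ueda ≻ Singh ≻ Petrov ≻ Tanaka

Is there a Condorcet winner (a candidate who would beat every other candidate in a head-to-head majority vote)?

No

Head-to-head results (7 voters total):
Varga vs Tanaka: Varga wins 4–3.
Varga vs Singh: Varga wins 4–3.
Varga vs Ueda: Varga wins 4–3.
Varga vs Petrov: Petrov wins 4–3.
Tanaka vs Singh: Singh wins 4–3.
Tanaka vs Ueda: Ueda wins 5–2.
Tanaka vs Petrov: Petrov wins 5–2.
Singh vs Ueda: Singh wins 4–3.
Singh vs Petrov: Petrov wins 4–3.
Ueda vs Petrov: Ueda wins 4–3.
No candidate beats all others: Varga beats Ueda beats Petrov beats Varga, a majority cycle.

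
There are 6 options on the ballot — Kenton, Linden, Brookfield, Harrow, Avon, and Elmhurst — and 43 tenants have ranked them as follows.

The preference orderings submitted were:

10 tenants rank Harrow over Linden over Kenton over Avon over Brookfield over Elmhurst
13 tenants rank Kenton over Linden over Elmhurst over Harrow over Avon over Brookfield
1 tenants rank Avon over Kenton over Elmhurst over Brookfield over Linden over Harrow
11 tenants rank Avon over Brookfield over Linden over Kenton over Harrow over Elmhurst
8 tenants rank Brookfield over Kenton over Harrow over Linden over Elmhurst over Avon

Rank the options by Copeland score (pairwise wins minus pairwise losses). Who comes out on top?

Kenton

Pairwise results:
  Kenton vs Linden: Kenton wins 22–21.
  Kenton vs Brookfield: Kenton wins 24–19.
  Kenton vs Harrow: Kenton wins 33–10.
  Kenton vs Avon: Kenton wins 31–12.
  Kenton vs Elmhurst: Kenton wins 43–0.
  Linden vs Brookfield: Linden wins 23–20.
  Linden vs Harrow: Linden wins 25–18.
  Linden vs Avon: Linden wins 31–12.
  Linden vs Elmhurst: Linden wins 42–1.
  Brookfield vs Harrow: Harrow wins 23–20.
  Brookfield vs Avon: Avon wins 35–8.
  Brookfield vs Elmhurst: Brookfield wins 29–14.
  Harrow vs Avon: Harrow wins 31–12.
  Harrow vs Elmhurst: Harrow wins 29–14.
  Avon vs Elmhurst: Avon wins 22–21.
Copeland scores (wins − losses):
  Kenton: 5 − 0 = 5
  Linden: 4 − 1 = 3
  Brookfield: 1 − 4 = -3
  Harrow: 3 − 2 = 1
  Avon: 2 − 3 = -1
  Elmhurst: 0 − 5 = -5
Kenton has the best Copeland score.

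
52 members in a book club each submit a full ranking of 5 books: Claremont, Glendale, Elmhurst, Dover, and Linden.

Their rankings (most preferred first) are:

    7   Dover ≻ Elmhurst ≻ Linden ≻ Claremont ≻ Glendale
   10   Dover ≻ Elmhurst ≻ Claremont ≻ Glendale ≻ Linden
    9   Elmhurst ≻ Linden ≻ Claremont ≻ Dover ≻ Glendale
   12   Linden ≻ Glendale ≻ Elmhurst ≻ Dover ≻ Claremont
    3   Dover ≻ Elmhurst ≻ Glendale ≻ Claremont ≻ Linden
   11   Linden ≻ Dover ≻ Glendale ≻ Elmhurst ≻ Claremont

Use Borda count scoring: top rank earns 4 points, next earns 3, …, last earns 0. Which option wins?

Borda scores:
  Claremont: 7·1 + 10·2 + 9·2 + 12·0 + 3·1 + 11·0 = 48
  Glendale: 7·0 + 10·1 + 9·0 + 12·3 + 3·2 + 11·2 = 74
  Elmhurst: 7·3 + 10·3 + 9·4 + 12·2 + 3·3 + 11·1 = 131
  Dover: 7·4 + 10·4 + 9·1 + 12·1 + 3·4 + 11·3 = 134
  Linden: 7·2 + 10·0 + 9·3 + 12·4 + 3·0 + 11·4 = 133
Dover has the highest total.

Dover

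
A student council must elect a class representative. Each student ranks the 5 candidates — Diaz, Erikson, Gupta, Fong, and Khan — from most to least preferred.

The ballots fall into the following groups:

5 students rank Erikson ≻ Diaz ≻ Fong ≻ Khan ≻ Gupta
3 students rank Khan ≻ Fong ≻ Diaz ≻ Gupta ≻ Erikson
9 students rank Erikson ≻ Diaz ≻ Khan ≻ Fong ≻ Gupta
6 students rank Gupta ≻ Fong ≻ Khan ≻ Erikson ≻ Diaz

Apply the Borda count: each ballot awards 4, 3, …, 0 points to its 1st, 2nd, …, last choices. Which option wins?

Erikson

Borda scores:
  Diaz: 5·3 + 3·2 + 9·3 + 6·0 = 48
  Erikson: 5·4 + 3·0 + 9·4 + 6·1 = 62
  Gupta: 5·0 + 3·1 + 9·0 + 6·4 = 27
  Fong: 5·2 + 3·3 + 9·1 + 6·3 = 46
  Khan: 5·1 + 3·4 + 9·2 + 6·2 = 47
Erikson has the highest total.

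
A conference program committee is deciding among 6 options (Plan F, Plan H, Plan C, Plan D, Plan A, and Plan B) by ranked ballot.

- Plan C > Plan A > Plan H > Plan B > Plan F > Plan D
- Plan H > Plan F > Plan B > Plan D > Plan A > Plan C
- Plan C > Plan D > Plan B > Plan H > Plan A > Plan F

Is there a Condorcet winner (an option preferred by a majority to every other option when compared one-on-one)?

Head-to-head results (3 voters total):
Plan F vs Plan H: Plan H wins 3–0.
Plan F vs Plan C: Plan C wins 2–1.
Plan F vs Plan D: Plan F wins 2–1.
Plan F vs Plan A: Plan A wins 2–1.
Plan F vs Plan B: Plan B wins 2–1.
Plan H vs Plan C: Plan C wins 2–1.
Plan H vs Plan D: Plan H wins 2–1.
Plan H vs Plan A: Plan H wins 2–1.
Plan H vs Plan B: Plan H wins 2–1.
Plan C vs Plan D: Plan C wins 2–1.
Plan C vs Plan A: Plan C wins 2–1.
Plan C vs Plan B: Plan C wins 2–1.
Plan D vs Plan A: Plan D wins 2–1.
Plan D vs Plan B: Plan B wins 2–1.
Plan A vs Plan B: Plan B wins 2–1.
Plan C beats each rival — Plan F (2–1), Plan H (2–1), Plan D (2–1), Plan A (2–1), Plan B (2–1) — so Plan C is the Condorcet winner.

Yes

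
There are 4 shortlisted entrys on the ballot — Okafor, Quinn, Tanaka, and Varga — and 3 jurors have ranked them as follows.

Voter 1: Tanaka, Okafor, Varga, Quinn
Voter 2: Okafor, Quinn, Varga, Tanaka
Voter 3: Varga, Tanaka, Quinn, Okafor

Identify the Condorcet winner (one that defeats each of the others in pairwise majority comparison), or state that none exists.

Head-to-head results (3 voters total):
Okafor vs Quinn: Okafor wins 2–1.
Okafor vs Tanaka: Tanaka wins 2–1.
Okafor vs Varga: Okafor wins 2–1.
Quinn vs Tanaka: Tanaka wins 2–1.
Quinn vs Varga: Varga wins 2–1.
Tanaka vs Varga: Varga wins 2–1.
No candidate beats all others: Okafor beats Varga beats Tanaka beats Okafor, a majority cycle.

There is no Condorcet winner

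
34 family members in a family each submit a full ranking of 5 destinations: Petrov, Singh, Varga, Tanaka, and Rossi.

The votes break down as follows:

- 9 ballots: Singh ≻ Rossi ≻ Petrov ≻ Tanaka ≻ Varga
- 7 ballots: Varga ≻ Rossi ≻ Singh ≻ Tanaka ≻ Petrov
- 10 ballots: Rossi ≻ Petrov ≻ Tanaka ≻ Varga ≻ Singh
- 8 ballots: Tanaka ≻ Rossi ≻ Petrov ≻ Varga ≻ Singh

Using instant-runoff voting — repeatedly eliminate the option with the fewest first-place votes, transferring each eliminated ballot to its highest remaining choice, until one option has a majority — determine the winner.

Round 1: Rossi 10, Singh 9, Tanaka 8, Varga 7, Petrov 0. Petrov has the fewest and is eliminated.
Round 2: Rossi 10, Singh 9, Tanaka 8, Varga 7. Varga has the fewest and is eliminated.
Round 3: Rossi 17, Singh 9, Tanaka 8. Tanaka has the fewest and is eliminated.
Round 4: Rossi 25, Singh 9. Rossi has a majority.

Rossi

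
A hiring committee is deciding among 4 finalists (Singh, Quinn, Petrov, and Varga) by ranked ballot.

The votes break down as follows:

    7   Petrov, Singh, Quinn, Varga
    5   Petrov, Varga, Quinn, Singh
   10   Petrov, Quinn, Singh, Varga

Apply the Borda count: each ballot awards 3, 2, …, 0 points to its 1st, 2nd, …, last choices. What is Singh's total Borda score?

24

Borda scores:
  Singh: 7·2 + 5·0 + 10·1 = 24
  Quinn: 7·1 + 5·1 + 10·2 = 32
  Petrov: 7·3 + 5·3 + 10·3 = 66
  Varga: 7·0 + 5·2 + 10·0 = 10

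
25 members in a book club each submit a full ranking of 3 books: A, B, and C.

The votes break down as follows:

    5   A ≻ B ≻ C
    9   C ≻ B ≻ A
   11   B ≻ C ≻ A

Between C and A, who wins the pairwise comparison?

Ballots ranking C above A: 9+11 = 20.
Ballots ranking A above C: 5.
C wins the head-to-head, 20–5.

C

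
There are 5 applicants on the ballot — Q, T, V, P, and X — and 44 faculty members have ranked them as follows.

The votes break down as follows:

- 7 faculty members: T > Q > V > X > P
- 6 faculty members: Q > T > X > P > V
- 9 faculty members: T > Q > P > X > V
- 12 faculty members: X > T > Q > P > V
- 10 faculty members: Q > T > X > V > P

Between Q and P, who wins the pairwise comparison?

Q

Ballots ranking Q above P: 7+6+9+12+10 = 44.
Ballots ranking P above Q: 0.
Q wins the head-to-head, 44–0.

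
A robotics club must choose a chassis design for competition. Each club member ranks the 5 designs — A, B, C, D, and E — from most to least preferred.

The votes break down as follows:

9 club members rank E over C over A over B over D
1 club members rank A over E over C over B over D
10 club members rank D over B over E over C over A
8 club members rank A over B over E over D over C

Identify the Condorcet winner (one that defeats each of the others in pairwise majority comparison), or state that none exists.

None — there is no Condorcet winner

Head-to-head results (28 voters total):
A vs B: A wins 18–10.
A vs C: C wins 19–9.
A vs D: A wins 18–10.
A vs E: E wins 19–9.
B vs C: B wins 18–10.
B vs D: B wins 18–10.
B vs E: B wins 18–10.
C vs D: D wins 18–10.
C vs E: E wins 28–0.
D vs E: E wins 18–10.
No candidate beats all others: A beats B beats C beats A, a majority cycle.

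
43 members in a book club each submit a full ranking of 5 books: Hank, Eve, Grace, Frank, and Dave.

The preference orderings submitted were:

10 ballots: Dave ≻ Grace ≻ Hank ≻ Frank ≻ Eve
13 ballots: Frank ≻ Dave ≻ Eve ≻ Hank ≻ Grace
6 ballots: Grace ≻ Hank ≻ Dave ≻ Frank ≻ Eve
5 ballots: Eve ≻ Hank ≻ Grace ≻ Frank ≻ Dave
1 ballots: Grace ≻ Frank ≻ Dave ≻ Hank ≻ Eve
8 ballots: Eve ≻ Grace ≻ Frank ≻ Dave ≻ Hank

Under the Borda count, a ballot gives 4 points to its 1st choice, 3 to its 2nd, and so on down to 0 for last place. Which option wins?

Dave

Borda scores:
  Hank: 10·2 + 13·1 + 6·3 + 5·3 + 1 + 8·0 = 67
  Eve: 10·0 + 13·2 + 6·0 + 5·4 + 0 + 8·4 = 78
  Grace: 10·3 + 13·0 + 6·4 + 5·2 + 4 + 8·3 = 92
  Frank: 10·1 + 13·4 + 6·1 + 5·1 + 3 + 8·2 = 92
  Dave: 10·4 + 13·3 + 6·2 + 5·0 + 2 + 8·1 = 101
Dave has the highest total.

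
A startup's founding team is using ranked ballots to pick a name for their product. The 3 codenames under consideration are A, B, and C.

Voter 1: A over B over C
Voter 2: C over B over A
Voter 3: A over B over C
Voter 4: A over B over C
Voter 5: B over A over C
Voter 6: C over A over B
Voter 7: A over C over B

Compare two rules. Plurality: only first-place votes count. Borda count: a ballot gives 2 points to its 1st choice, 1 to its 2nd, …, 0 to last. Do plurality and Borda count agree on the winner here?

Plurality first-place counts: A 4, B 1, C 2 → A.
Borda totals: A 10, B 6, C 5 → A.
The two rules agree on A.

Yes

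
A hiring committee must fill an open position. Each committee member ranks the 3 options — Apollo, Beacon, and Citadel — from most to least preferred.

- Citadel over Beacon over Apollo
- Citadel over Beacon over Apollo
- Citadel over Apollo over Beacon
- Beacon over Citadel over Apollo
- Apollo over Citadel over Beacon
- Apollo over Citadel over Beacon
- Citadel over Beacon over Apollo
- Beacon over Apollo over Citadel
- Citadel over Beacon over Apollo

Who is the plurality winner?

Citadel

First-place vote totals:
  Apollo: 2
  Beacon: 2
  Citadel: 5
Citadel has the most first-place votes.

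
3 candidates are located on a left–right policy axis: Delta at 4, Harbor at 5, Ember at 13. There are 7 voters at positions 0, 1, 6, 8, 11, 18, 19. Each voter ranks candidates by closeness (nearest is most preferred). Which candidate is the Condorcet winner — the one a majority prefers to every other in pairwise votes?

With single-peaked preferences on a line, the Condorcet winner is the candidate closest to the median voter.
The median voter (position 8) is closest to Harbor at 5.
Check: Harbor vs Ember — voters closer to Harbor: 4 of 7.

Harbor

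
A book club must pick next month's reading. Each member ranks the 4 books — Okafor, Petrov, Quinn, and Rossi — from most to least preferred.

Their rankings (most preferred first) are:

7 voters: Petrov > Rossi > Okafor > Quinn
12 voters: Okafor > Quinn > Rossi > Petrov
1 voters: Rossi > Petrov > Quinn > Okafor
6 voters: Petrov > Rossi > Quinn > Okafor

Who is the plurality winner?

Petrov

First-place vote totals:
  Okafor: 12
  Petrov: 13
  Quinn: 0
  Rossi: 1
Petrov has the most first-place votes.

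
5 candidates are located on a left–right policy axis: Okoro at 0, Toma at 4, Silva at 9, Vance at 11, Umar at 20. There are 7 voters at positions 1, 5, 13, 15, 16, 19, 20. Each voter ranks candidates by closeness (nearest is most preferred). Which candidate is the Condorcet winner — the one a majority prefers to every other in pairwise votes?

Vance

With single-peaked preferences on a line, the Condorcet winner is the candidate closest to the median voter.
The median voter (position 15) is closest to Vance at 11.
Check: Vance vs Umar — voters closer to Vance: 4 of 7.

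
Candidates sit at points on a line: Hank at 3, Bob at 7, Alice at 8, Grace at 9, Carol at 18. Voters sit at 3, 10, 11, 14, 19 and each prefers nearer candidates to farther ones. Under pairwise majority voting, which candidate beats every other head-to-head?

Grace

With single-peaked preferences on a line, the Condorcet winner is the candidate closest to the median voter.
The median voter (position 11) is closest to Grace at 9.
Check: Grace vs Bob — voters closer to Grace: 4 of 5.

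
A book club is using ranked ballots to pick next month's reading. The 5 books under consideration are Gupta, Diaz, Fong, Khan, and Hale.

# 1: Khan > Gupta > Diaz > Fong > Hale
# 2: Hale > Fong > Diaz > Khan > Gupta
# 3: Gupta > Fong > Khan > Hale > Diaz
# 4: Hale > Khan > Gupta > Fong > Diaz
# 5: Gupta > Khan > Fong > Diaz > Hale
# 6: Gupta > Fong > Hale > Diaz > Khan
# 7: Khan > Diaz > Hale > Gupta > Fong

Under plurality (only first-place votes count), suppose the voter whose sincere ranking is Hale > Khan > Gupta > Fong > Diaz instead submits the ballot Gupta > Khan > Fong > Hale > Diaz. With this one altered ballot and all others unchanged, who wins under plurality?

First-place totals with the altered ballot: Gupta 4, Diaz 0, Fong 0, Khan 2, Hale 1.
The winner is unchanged: still Gupta.

Gupta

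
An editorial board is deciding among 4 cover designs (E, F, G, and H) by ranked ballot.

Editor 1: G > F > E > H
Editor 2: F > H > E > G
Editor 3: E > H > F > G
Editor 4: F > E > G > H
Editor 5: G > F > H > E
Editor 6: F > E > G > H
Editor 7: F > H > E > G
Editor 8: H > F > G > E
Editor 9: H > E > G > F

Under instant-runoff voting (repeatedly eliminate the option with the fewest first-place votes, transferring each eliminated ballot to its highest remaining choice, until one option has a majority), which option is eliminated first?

Round 1: F 4, G 2, H 2, E 1. E has the fewest and is eliminated.
Round 2: F 4, H 3, G 2. G has the fewest and is eliminated.
Round 3: F 6, H 3. F has a majority.

E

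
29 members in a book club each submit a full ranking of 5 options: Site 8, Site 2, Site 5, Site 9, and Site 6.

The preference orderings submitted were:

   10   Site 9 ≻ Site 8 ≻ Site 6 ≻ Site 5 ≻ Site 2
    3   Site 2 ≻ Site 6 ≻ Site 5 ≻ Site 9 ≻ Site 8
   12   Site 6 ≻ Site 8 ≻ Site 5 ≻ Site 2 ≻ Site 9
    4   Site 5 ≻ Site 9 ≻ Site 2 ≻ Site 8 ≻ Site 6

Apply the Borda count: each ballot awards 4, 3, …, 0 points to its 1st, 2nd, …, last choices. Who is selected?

Borda scores:
  Site 8: 10·3 + 3·0 + 12·3 + 4·1 = 70
  Site 2: 10·0 + 3·4 + 12·1 + 4·2 = 32
  Site 5: 10·1 + 3·2 + 12·2 + 4·4 = 56
  Site 9: 10·4 + 3·1 + 12·0 + 4·3 = 55
  Site 6: 10·2 + 3·3 + 12·4 + 4·0 = 77
Site 6 has the highest total.

Site 6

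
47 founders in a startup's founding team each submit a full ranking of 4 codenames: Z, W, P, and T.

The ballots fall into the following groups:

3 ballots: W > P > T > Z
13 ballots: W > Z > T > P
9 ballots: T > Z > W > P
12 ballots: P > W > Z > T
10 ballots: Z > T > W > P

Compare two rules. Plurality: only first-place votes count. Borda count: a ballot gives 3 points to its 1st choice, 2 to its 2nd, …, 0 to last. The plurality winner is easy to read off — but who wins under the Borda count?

W

Plurality first-place counts: Z 10, W 16, P 12, T 9 → W.
Borda totals: Z 86, W 91, P 42, T 63 → W.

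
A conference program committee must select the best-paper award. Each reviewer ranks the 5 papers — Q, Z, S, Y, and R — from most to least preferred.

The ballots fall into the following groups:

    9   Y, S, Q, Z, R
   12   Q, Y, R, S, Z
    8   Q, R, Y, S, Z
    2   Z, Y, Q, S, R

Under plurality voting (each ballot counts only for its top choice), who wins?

First-place vote totals:
  Q: 20
  Z: 2
  S: 0
  Y: 9
  R: 0
Q has the most first-place votes.

Q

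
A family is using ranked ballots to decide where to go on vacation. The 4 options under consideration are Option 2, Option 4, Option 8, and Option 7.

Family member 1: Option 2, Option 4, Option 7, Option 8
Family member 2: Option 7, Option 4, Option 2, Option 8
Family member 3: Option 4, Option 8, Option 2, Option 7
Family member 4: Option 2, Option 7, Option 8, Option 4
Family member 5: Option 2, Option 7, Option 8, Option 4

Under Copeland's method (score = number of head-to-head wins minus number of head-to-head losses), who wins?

Pairwise results:
  Option 2 vs Option 4: Option 2 wins 3–2.
  Option 2 vs Option 8: Option 2 wins 4–1.
  Option 2 vs Option 7: Option 2 wins 4–1.
  Option 4 vs Option 8: Option 4 wins 3–2.
  Option 4 vs Option 7: Option 7 wins 3–2.
  Option 8 vs Option 7: Option 7 wins 4–1.
Copeland scores (wins − losses):
  Option 2: 3 − 0 = 3
  Option 4: 1 − 2 = -1
  Option 8: 0 − 3 = -3
  Option 7: 2 − 1 = 1
Option 2 has the best Copeland score.

Option 2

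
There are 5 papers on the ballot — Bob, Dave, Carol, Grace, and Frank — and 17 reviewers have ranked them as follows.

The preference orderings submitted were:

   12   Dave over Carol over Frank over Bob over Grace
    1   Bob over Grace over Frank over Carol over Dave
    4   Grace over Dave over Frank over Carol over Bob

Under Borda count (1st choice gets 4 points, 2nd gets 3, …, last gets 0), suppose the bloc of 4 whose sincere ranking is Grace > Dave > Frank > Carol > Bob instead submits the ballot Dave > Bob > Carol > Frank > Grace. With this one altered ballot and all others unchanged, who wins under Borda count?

Dave

Borda totals with the altered ballot: Bob 28, Dave 64, Carol 45, Grace 3, Frank 30.
The winner is unchanged: still Dave.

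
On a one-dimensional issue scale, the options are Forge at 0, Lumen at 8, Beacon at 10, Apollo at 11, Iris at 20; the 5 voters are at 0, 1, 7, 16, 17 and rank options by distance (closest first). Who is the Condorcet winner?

With single-peaked preferences on a line, the Condorcet winner is the candidate closest to the median voter.
The median voter (position 7) is closest to Lumen at 8.
Check: Lumen vs Apollo — voters closer to Lumen: 3 of 5.

Lumen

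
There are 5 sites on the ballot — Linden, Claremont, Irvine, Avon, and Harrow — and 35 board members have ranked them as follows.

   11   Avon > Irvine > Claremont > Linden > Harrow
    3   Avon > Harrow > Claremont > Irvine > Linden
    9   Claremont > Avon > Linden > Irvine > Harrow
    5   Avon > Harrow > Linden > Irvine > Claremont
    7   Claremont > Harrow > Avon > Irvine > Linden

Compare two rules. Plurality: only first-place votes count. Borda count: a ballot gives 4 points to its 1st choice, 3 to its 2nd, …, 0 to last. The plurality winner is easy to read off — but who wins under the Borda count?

Avon

Plurality first-place counts: Linden 0, Claremont 16, Irvine 0, Avon 19, Harrow 0 → Avon.
Borda totals: Linden 39, Claremont 92, Irvine 57, Avon 117, Harrow 45 → Avon.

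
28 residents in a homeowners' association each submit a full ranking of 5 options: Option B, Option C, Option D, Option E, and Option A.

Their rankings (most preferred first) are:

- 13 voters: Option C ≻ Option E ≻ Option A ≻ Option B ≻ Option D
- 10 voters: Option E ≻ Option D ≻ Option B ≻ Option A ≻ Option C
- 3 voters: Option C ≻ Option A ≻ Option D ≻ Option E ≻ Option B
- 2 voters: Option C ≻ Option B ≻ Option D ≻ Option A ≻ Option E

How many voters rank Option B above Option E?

Ballots ranking Option B above Option E: 2.
Ballots ranking Option E above Option B: 13+10+3 = 26.
So 2 of 28 voters prefer Option B to Option E.

2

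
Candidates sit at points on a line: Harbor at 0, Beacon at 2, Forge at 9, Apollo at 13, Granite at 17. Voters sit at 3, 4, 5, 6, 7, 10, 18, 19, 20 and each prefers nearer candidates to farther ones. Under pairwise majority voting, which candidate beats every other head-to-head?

Forge

With single-peaked preferences on a line, the Condorcet winner is the candidate closest to the median voter.
The median voter (position 7) is closest to Forge at 9.
Check: Forge vs Beacon — voters closer to Forge: 6 of 9.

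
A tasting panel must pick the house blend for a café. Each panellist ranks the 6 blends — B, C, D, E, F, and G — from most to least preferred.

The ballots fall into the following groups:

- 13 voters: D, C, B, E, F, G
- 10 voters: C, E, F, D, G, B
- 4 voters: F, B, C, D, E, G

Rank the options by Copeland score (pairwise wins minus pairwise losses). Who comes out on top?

C

Pairwise results:
  B vs C: C wins 23–4.
  B vs D: D wins 23–4.
  B vs E: B wins 17–10.
  B vs F: F wins 14–13.
  B vs G: B wins 17–10.
  C vs D: C wins 14–13.
  C vs E: C wins 27–0.
  C vs F: C wins 23–4.
  C vs G: C wins 27–0.
  D vs E: D wins 17–10.
  D vs F: F wins 14–13.
  D vs G: D wins 27–0.
  E vs F: E wins 23–4.
  E vs G: E wins 27–0.
  F vs G: F wins 27–0.
Copeland scores (wins − losses):
  B: 2 − 3 = -1
  C: 5 − 0 = 5
  D: 3 − 2 = 1
  E: 2 − 3 = -1
  F: 3 − 2 = 1
  G: 0 − 5 = -5
C has the best Copeland score.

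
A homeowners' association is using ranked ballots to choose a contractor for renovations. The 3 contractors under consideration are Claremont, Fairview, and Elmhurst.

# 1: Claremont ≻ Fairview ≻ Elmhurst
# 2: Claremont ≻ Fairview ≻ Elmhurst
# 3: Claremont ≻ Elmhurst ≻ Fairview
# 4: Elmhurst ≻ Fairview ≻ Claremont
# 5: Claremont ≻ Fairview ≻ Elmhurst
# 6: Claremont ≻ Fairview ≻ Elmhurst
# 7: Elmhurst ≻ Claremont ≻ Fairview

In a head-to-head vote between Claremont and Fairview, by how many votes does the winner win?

Ballots ranking Claremont above Fairview: 6.
Ballots ranking Fairview above Claremont: 1.
Claremont wins 6–1, a margin of 5.

5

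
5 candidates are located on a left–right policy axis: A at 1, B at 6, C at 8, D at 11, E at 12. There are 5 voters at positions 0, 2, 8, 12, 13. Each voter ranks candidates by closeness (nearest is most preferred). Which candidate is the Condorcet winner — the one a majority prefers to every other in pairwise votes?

With single-peaked preferences on a line, the Condorcet winner is the candidate closest to the median voter.
The median voter (position 8) is closest to C at 8.
Check: C vs A — voters closer to C: 3 of 5.

C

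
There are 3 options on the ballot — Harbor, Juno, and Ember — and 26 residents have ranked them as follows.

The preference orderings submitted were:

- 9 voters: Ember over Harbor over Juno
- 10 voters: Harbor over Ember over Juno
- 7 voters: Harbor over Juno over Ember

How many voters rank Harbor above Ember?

17

Ballots ranking Harbor above Ember: 10+7 = 17.
Ballots ranking Ember above Harbor: 9.
So 17 of 26 voters prefer Harbor to Ember.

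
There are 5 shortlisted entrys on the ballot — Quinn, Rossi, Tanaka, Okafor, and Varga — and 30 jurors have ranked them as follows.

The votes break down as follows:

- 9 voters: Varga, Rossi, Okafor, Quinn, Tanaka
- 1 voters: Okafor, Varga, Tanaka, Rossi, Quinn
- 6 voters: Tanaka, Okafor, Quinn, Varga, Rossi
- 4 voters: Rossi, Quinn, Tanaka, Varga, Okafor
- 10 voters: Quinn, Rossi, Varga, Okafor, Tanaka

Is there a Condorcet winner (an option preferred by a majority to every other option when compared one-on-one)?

No

Head-to-head results (30 voters total):
Quinn vs Rossi: Quinn wins 16–14.
Quinn vs Tanaka: Quinn wins 23–7.
Quinn vs Okafor: Okafor wins 16–14.
Quinn vs Varga: Quinn wins 20–10.
Rossi vs Tanaka: Rossi wins 23–7.
Rossi vs Okafor: Rossi wins 23–7.
Rossi vs Varga: Varga wins 16–14.
Tanaka vs Okafor: Okafor wins 20–10.
Tanaka vs Varga: Varga wins 20–10.
Okafor vs Varga: Varga wins 23–7.
No candidate beats all others: Quinn beats Rossi beats Okafor beats Quinn, a majority cycle.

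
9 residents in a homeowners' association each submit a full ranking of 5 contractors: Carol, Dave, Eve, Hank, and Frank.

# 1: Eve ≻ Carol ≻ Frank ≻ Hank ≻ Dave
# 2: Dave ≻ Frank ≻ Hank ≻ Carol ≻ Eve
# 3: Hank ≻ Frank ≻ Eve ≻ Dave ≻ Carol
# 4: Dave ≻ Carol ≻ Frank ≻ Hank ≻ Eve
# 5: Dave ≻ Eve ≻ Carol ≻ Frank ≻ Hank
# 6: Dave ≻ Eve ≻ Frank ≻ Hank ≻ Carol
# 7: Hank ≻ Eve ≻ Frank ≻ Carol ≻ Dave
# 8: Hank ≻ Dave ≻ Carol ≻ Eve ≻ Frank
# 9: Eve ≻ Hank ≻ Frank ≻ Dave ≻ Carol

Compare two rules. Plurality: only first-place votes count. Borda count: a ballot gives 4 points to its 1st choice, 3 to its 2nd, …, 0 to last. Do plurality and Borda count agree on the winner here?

Plurality first-place counts: Carol 0, Dave 4, Eve 2, Hank 3, Frank 0 → Dave.
Borda totals: Carol 12, Dave 21, Eve 20, Hank 20, Frank 17 → Dave.
The two rules agree on Dave.

Yes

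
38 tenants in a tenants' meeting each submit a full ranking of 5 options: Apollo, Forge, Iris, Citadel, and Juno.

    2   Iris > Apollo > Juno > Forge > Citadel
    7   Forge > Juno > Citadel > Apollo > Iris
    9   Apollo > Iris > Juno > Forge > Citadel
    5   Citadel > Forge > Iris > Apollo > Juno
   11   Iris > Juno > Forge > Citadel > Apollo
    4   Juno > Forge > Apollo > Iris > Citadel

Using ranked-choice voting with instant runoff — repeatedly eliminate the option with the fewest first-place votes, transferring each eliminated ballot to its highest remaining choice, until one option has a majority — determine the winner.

Round 1: Iris 13, Apollo 9, Forge 7, Citadel 5, Juno 4. Juno has the fewest and is eliminated.
Round 2: Iris 13, Forge 11, Apollo 9, Citadel 5. Citadel has the fewest and is eliminated.
Round 3: Forge 16, Iris 13, Apollo 9. Apollo has the fewest and is eliminated.
Round 4: Iris 22, Forge 16. Iris has a majority.

Iris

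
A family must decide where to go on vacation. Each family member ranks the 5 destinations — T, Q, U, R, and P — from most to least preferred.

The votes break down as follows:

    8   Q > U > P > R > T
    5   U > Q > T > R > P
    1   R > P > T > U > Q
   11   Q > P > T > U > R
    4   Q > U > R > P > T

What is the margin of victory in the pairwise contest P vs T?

Ballots ranking P above T: 8+1+11+4 = 24.
Ballots ranking T above P: 5.
P wins 24–5, a margin of 19.

19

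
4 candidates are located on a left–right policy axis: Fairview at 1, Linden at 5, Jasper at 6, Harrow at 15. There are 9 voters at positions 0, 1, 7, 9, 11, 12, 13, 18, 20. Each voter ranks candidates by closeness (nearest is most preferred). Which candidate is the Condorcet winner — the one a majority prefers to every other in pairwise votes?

Harrow

With single-peaked preferences on a line, the Condorcet winner is the candidate closest to the median voter.
The median voter (position 11) is closest to Harrow at 15.
Check: Harrow vs Fairview — voters closer to Harrow: 6 of 9.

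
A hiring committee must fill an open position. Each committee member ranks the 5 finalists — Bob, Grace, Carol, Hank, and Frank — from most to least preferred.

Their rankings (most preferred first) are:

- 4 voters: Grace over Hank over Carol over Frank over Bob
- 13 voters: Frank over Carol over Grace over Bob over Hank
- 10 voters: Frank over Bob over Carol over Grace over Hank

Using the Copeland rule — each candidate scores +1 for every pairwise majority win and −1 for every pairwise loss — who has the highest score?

Frank

Pairwise results:
  Bob vs Grace: Grace wins 17–10.
  Bob vs Carol: Carol wins 17–10.
  Bob vs Hank: Bob wins 23–4.
  Bob vs Frank: Frank wins 27–0.
  Grace vs Carol: Carol wins 23–4.
  Grace vs Hank: Grace wins 27–0.
  Grace vs Frank: Frank wins 23–4.
  Carol vs Hank: Carol wins 23–4.
  Carol vs Frank: Frank wins 23–4.
  Hank vs Frank: Frank wins 23–4.
Copeland scores (wins − losses):
  Bob: 1 − 3 = -2
  Grace: 2 − 2 = 0
  Carol: 3 − 1 = 2
  Hank: 0 − 4 = -4
  Frank: 4 − 0 = 4
Frank has the best Copeland score.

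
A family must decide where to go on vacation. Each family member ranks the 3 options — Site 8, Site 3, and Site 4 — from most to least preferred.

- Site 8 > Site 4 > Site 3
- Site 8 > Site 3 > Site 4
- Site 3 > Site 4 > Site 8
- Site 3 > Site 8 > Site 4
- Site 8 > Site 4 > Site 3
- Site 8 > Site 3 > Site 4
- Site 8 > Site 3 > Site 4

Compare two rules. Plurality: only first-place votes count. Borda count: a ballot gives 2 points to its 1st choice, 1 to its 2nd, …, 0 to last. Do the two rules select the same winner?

Yes

Plurality first-place counts: Site 8 5, Site 3 2, Site 4 0 → Site 8.
Borda totals: Site 8 11, Site 3 7, Site 4 3 → Site 8.
The two rules agree on Site 8.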